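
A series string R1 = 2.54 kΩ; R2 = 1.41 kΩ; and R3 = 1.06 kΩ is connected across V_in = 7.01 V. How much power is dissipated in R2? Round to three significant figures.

The common current is I = 7.01/5.010 = 1.399 mA.
P(R2) = I²·R2 = (1.399)² × 1.41 = 2.760 mW.

P ≈ 2.76 mW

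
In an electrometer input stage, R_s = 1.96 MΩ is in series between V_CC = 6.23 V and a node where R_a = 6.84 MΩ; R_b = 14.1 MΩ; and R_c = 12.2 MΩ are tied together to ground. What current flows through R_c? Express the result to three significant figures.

I ≈ 0.322 µA

Parallel bank: R_p = 1/(1/6.84 + 1/14.1 + 1/12.2) = 3.343 MΩ.
V_A by voltage divider: V_A = 6.23 × 3.343/(1.96 + 3.343) = 3.928 V.
I(R_c) = V_A / R_c = 3.928/12.2 = 0.3219 µA.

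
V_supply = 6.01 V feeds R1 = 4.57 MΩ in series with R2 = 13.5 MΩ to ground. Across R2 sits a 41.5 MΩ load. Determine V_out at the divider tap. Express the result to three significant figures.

R2 ‖ R_L = (13.5 × 41.5)/(13.5 + 41.5) = 10.19 MΩ.
Now apply the divider: V_out = 6.01 × 0.6903 = 4.149 V.
(Unloaded it would be 4.49 V; the load pulls it down.)

V_out ≈ 4.15 V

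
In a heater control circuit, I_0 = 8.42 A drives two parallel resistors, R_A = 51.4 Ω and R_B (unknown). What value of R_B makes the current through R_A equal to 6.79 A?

The fraction through R_A equals R_B/(R_A+R_B).
With f = 0.8064, R_B = R_A · f/(1−f) = 51.4 × 4.166 = 214.1 Ω.

R_B ≈ 214 Ω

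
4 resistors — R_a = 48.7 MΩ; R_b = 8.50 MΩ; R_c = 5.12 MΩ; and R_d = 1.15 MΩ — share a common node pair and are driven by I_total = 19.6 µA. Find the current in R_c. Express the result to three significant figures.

I ≈ 3.18 µA

Conductances: ΣG = 1/48.7 + 1/8.50 + 1/5.12 + 1/1.15 = 1.203 (1/MΩ).
Current divider: I(R_c) = I_total · G_k/ΣG = 19.6 × (0.1953/1.203) = 19.6 × 0.1623 = 3.182 µA.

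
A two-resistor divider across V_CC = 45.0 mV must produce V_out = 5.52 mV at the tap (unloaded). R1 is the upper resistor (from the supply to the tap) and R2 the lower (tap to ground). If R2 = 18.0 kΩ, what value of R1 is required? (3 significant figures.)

Required fraction k = V_out/V_CC = 0.1227.
R1 = R2·(1/k − 1) = 18.0 × 7.152 = 128.7 kΩ.

R1 ≈ 129 kΩ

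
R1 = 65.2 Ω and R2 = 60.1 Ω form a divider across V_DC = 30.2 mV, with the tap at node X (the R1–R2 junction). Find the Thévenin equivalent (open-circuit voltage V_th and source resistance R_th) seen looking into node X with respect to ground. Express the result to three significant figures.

V_th ≈ 14.5 mV, R_th ≈ 31.3 Ω

V_th is the unloaded tap voltage: V_DC · R2/(R1+R2) = 30.2 × 0.4796 = 14.49 mV.
Zeroing V_DC shorts the top of R1 to ground, so R_th = R1 ‖ R2 = 31.27 Ω.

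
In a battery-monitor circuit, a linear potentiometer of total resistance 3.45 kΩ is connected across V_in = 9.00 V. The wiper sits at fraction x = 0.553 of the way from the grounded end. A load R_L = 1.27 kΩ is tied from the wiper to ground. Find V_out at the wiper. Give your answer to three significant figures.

The pot divides into 1.542 kΩ above the wiper and 1.908 kΩ below.
(x·R_p) ‖ R_L = 0.7625 kΩ.
V_out = 9.00 × 0.7625/(1.542 + 0.7625) = 2.978 V.

V_out ≈ 2.98 V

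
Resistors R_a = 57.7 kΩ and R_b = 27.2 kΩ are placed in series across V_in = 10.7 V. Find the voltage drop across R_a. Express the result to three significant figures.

V ≈ 7.27 V

ΣR = 57.7 + 27.2 = 84.90 kΩ.
V = V_in · R/ΣR = 10.7 × 0.6796 = 7.272 V.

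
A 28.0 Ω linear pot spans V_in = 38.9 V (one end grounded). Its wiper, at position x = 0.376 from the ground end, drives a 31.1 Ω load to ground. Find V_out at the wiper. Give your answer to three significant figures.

The pot divides into 17.47 Ω above the wiper and 10.53 Ω below.
R_L loads the lower segment: effective lower R = 7.865 Ω.
V_out = 38.9 × 7.865/(17.47 + 7.865) = 12.08 V.
(Unloaded: V_out = x·V_in = 14.6 V.)

V_out ≈ 12.1 V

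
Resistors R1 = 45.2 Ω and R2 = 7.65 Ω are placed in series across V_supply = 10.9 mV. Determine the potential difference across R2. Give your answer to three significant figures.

V ≈ 1.58 mV

ΣR = 45.2 + 7.65 = 52.85 Ω.
V = V_supply · R/ΣR = 10.9 × 0.1447 = 1.578 mV.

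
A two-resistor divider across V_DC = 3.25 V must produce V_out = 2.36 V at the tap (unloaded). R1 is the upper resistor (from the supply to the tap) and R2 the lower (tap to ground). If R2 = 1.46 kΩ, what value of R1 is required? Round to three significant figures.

Required fraction k = V_out/V_DC = 0.7262.
Rearranging, R1 = R2·(1−k)/k = 1.46 × 0.3771 = 0.5506 kΩ.

R1 ≈ 0.551 kΩ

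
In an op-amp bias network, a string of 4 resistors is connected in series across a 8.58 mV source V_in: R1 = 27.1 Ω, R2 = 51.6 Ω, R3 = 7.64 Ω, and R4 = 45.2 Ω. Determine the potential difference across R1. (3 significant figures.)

V ≈ 1.77 mV

Series total: ΣR = 27.1 + 51.6 + 7.64 + 45.2 = 131.5 Ω.
Voltage divider: V = V_in · (27.10 / 131.5) = 8.58 × 0.2060 = 1.768 mV.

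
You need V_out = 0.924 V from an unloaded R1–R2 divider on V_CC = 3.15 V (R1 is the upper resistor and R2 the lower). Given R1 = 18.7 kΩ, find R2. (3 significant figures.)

R2 ≈ 7.76 kΩ

V_out/V_CC = R2/(R1+R2) = 0.2933.
Rearranging, R2 = R1·k/(1−k) = 18.7 × 0.4151 = 7.762 kΩ.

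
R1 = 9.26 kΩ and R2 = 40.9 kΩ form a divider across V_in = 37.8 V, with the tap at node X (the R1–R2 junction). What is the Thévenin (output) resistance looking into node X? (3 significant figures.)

Zeroing V_in shorts the top of R1 to ground, so R_th = R1 ‖ R2 = 7.551 kΩ.

R_th ≈ 7.55 kΩ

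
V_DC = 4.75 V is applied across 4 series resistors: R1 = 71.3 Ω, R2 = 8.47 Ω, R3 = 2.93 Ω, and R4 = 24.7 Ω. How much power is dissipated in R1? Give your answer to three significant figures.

P ≈ 0.139 W

ΣR = 107.4 Ω → I = 4.75/107.4 = 0.04423 A.
P(R1) = I²·R1 = (0.04423)² × 71.3 = 0.1395 W.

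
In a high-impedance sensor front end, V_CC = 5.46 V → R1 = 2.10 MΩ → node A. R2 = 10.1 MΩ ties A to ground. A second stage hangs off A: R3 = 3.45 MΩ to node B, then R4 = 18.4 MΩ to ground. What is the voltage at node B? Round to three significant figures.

Looking into the second stage from A: R3 + R4 = 21.85 MΩ appears in parallel with R2.
R2 ‖ (R3+R4) = 6.907 MΩ.
First divider: V_A = V_CC · 6.907/(2.10 + 6.907) = 4.187 V.
Then the unloaded second divider: V_B = V_A × R4/(R3+R4) = 4.187 × 0.8421 = 3.526 V.

V_B ≈ 3.53 V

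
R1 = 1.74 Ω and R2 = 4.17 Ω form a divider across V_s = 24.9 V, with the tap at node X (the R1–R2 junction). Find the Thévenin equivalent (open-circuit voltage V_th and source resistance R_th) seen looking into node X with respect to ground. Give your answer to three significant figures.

V_th ≈ 17.6 V, R_th ≈ 1.23 Ω

With X open, the divider is unloaded: V_th = 24.9 × 4.17/5.910 = 17.57 V.
Looking into X with the source shorted: R_th = R1·R2/(R1+R2) = 1.740 × 4.17/5.910 = 1.228 Ω.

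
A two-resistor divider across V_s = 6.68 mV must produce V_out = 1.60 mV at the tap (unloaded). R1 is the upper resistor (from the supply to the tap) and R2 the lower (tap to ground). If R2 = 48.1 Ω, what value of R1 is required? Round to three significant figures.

The divider ratio is R2/(R1+R2) = 1.60/6.68 = 0.2395.
So R1 = R2 · (V_s/V_out − 1) = 48.1 × (6.68/1.60 − 1) = 48.1 × 3.175 = 152.7 Ω.

R1 ≈ 153 Ω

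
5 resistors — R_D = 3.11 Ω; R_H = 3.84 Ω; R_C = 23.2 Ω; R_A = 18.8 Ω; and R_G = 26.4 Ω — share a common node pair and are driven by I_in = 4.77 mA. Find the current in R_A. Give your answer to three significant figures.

Conductances: ΣG = 1/3.11 + 1/3.84 + 1/23.2 + 1/18.8 + 1/26.4 = 0.7161 (1/Ω).
By the current-divider rule, I = I_in · G_k/ΣG = 4.77 × 0.07428 = 0.3543 mA.

I ≈ 0.354 mA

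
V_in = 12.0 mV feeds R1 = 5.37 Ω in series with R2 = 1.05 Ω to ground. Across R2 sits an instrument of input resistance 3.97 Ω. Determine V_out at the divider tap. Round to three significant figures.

V_out ≈ 1.61 mV

The load sits in parallel with R2, giving an effective lower resistance R2' = R2·R_L/(R2+R_L) = 0.8304 Ω.
Voltage divider with the loaded lower leg: V_out = 12.0 × 0.8304/(5.37 + 0.8304) = 12.0 × 0.1339 = 1.607 mV.
(Unloaded it would be 1.96 mV; the load pulls it down.)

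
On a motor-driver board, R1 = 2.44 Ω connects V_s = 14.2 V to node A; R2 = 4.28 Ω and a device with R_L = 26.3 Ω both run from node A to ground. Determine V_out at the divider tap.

V_out ≈ 8.54 V

The load sits in parallel with R2, giving an effective lower resistance R2' = R2·R_L/(R2+R_L) = 3.681 Ω.
Voltage divider with the loaded lower leg: V_out = 14.2 × 3.681/(2.44 + 3.681) = 14.2 × 0.6014 = 8.539 V.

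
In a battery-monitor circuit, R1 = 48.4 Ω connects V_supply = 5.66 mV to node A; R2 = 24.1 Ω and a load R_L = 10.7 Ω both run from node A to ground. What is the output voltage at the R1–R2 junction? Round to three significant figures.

V_out ≈ 0.751 mV

R2 ‖ R_L = (24.1 × 10.7)/(24.1 + 10.7) = 7.410 Ω.
Now apply the divider: V_out = 5.66 × 0.1328 = 0.7515 mV.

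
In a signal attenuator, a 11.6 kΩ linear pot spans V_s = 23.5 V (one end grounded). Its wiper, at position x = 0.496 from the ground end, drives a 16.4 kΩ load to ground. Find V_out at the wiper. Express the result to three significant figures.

V_out ≈ 9.90 V

Lower segment x·R_p = 5.754 kΩ; upper segment (1−x)·R_p = 5.846 kΩ.
R_L loads the lower segment: effective lower R = 4.259 kΩ.
Then V_out = V_s · 4.259/(5.846 + 4.259) = 9.905 V.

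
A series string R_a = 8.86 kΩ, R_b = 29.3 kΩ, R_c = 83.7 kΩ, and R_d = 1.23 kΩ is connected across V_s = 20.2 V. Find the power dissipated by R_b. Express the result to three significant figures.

Series current I = V_s/ΣR = 20.2/123.1 = 0.1641 mA.
V(R_b) = I·R = 4.808 V; P = V·I = 4.808 × 0.1641 = 0.7891 mW.

P ≈ 0.789 mW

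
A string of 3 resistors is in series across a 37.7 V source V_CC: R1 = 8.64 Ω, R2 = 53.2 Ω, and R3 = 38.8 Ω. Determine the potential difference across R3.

V ≈ 14.5 V

ΣR = 8.64 + 53.2 + 38.8 = 100.6 Ω.
Voltage divider: V = V_CC · (38.80 / 100.6) = 37.7 × 0.3855 = 14.53 V.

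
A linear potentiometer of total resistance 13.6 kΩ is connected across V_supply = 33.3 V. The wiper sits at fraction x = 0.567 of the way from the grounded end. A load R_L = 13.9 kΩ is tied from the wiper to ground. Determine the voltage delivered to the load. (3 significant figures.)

Lower segment x·R_p = 7.711 kΩ; upper segment (1−x)·R_p = 5.889 kΩ.
Lower segment in parallel with the load: 7.711 ‖ 13.9 = 4.960 kΩ.
Loaded-divider output: V_out = 33.3 × 0.4572 = 15.22 V.

V_out ≈ 15.2 V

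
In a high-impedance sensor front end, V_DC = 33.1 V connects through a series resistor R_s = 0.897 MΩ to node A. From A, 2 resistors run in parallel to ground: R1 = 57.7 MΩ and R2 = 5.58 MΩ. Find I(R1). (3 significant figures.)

I ≈ 0.488 µA

Equivalent of the parallel group: R_p = 5.088 MΩ.
Node voltage V_A = V_DC · R_p/(R_s + R_p) = 33.1 × 0.8501 = 28.14 V.
Branch current I = V_A/R1 = 28.14/57.7 = 0.4877 µA.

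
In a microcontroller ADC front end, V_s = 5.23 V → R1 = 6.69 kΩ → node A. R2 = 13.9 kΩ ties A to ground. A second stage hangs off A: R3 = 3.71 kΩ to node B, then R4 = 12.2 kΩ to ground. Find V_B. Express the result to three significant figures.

Node A sees R2 in parallel with the series input of stage 2, R3 + R4 = 15.91 kΩ.
R2 ‖ (R3+R4) = 7.419 kΩ.
V_A = 5.23 × 7.419/(6.69 + 7.419) = 2.750 V.
Stage 2 is unloaded, so V_B = V_A · R4/(R3+R4) = 2.750 × 12.2/15.91 = 2.109 V.

V_B ≈ 2.11 V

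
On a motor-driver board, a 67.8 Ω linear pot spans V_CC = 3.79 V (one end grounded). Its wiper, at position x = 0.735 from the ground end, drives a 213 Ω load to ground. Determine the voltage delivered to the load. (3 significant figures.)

V_out ≈ 2.62 V

Split the track: R_lower = x·R_p = 49.83 Ω, R_upper = (1−x)·R_p = 17.97 Ω.
R_L loads the lower segment: effective lower R = 40.38 Ω.
Loaded-divider output: V_out = 3.79 × 0.6921 = 2.623 V.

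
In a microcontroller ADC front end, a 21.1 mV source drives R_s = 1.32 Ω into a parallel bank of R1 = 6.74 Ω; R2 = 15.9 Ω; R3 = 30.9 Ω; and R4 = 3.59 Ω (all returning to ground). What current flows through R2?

Parallel bank: R_p = 1/(1/6.74 + 1/15.9 + 1/30.9 + 1/3.59) = 1.915 Ω.
V_A = 21.1 × 1.915/3.235 = 12.49 mV.
I(R2) = V_A / R2 = 12.49/15.9 = 0.7856 mA.

I ≈ 0.786 mA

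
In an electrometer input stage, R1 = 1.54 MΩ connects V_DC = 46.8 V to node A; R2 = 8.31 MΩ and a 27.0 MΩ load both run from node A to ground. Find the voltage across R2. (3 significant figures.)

V_out ≈ 37.7 V

R2 ‖ R_L = (8.31 × 27.0)/(8.31 + 27.0) = 6.354 MΩ.
Now apply the divider: V_out = 46.8 × 0.8049 = 37.67 V.
(Unloaded it would be 39.5 V; the load pulls it down.)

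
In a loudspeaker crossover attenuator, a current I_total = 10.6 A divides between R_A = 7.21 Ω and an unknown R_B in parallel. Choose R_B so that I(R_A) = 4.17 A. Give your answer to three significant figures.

The fraction through R_A equals R_B/(R_A+R_B).
4.17/10.6 = R_B/(R_A + R_B) → R_B = R_A · (0.3934)/(1 − 0.3934) = 7.21 × 0.6485 = 4.676 Ω.

R_B ≈ 4.68 Ω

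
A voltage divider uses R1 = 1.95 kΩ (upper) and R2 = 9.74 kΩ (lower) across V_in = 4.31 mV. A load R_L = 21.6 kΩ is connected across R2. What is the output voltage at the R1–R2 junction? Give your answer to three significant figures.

V_out ≈ 3.34 mV

R2 ‖ R_L = (9.74 × 21.6)/(9.74 + 21.6) = 6.713 kΩ.
Then V_out = V_in · R2'/(R1 + R2') = 4.31 × 6.713/8.663 = 3.340 mV.
(Unloaded it would be 3.59 mV; the load pulls it down.)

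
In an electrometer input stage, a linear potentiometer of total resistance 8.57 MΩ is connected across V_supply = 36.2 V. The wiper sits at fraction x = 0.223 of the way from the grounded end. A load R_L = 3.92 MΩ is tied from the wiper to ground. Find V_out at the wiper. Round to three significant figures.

Lower segment x·R_p = 1.911 MΩ; upper segment (1−x)·R_p = 6.659 MΩ.
R_L loads the lower segment: effective lower R = 1.285 MΩ.
Then V_out = V_supply · 1.285/(6.659 + 1.285) = 5.855 V.

V_out ≈ 5.85 V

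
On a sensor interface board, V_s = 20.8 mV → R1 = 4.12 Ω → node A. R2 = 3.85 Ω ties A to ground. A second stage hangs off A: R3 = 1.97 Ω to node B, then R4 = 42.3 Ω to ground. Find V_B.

V_B ≈ 9.19 mV

The second stage (R3 + R4 = 44.27 Ω) loads node A in parallel with R2.
Effective lower resistance at A: R2 ‖ 44.27 = 3.542 Ω.
First divider: V_A = V_s · 3.542/(4.12 + 3.542) = 9.615 mV.
Stage 2 is unloaded, so V_B = V_A · R4/(R3+R4) = 9.615 × 42.3/44.27 = 9.188 mV.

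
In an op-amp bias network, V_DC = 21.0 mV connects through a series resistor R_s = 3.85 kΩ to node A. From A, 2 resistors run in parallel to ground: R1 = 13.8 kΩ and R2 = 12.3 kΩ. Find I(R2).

I ≈ 1.07 µA

Equivalent of the parallel group: R_p = 6.503 kΩ.
Node voltage V_A = V_DC · R_p/(R_s + R_p) = 21.0 × 0.6281 = 13.19 mV.
Branch current I = V_A/R2 = 13.19/12.3 = 1.072 µA.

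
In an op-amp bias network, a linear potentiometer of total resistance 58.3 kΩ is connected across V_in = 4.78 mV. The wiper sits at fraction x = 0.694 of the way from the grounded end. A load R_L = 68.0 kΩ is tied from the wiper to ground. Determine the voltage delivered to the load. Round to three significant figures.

V_out ≈ 2.81 mV

Lower segment x·R_p = 40.46 kΩ; upper segment (1−x)·R_p = 17.84 kΩ.
Lower segment in parallel with the load: 40.46 ‖ 68.0 = 25.37 kΩ.
Loaded-divider output: V_out = 4.78 × 0.5871 = 2.806 mV.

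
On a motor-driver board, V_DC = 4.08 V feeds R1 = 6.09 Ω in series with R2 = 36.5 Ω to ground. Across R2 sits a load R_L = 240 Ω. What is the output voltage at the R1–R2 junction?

V_out ≈ 3.42 V

First combine the lower leg with the load: R2 ‖ R_L = 31.68 Ω.
Now apply the divider: V_out = 4.08 × 0.8388 = 3.422 V.
(Unloaded it would be 3.50 V; the load pulls it down.)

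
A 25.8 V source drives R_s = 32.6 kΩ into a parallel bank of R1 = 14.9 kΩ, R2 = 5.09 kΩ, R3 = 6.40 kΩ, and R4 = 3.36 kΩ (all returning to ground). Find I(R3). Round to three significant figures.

Equivalent of the parallel group: R_p = 1.394 kΩ.
V_A by voltage divider: V_A = 25.8 × 1.394/(32.6 + 1.394) = 1.058 V.
Branch current I = V_A/R3 = 1.058/6.40 = 0.1653 mA.
(Check via current divider: I_total = 0.7590 mA; share G_k/ΣG = 0.2178 → same result.)

I ≈ 0.165 mA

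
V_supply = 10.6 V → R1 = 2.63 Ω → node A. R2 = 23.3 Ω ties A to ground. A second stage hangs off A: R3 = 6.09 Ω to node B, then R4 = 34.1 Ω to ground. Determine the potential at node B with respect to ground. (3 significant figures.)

V_B ≈ 7.63 V

Looking into the second stage from A: R3 + R4 = 40.19 Ω appears in parallel with R2.
Effective lower resistance at A: R2 ‖ 40.19 = 14.75 Ω.
First divider: V_A = V_supply · 14.75/(2.63 + 14.75) = 8.996 V.
V_B = V_A × 0.8485 = 7.633 V.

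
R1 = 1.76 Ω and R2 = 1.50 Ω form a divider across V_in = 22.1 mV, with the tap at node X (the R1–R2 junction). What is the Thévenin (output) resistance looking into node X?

R_th ≈ 0.810 Ω

With V_in suppressed (replaced by a short), R_th = R1 ‖ R2 = (1.760 × 1.50)/(1.760 + 1.50) = 0.8098 Ω.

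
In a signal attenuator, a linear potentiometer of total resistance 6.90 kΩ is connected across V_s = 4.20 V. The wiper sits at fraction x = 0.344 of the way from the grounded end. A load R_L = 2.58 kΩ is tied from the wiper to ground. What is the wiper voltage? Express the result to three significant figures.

Lower segment x·R_p = 2.374 kΩ; upper segment (1−x)·R_p = 4.526 kΩ.
R_L loads the lower segment: effective lower R = 1.236 kΩ.
V_out = 4.20 × 1.236/(4.526 + 1.236) = 0.9010 V.
(Unloaded: V_out = x·V_s = 1.44 V.)

V_out ≈ 0.901 V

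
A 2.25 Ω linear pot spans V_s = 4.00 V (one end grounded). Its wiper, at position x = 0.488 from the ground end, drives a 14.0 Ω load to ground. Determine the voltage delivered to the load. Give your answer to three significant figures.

The pot divides into 1.152 Ω above the wiper and 1.098 Ω below.
Lower segment in parallel with the load: 1.098 ‖ 14.0 = 1.018 Ω.
Loaded-divider output: V_out = 4.00 × 0.4692 = 1.877 V.

V_out ≈ 1.88 V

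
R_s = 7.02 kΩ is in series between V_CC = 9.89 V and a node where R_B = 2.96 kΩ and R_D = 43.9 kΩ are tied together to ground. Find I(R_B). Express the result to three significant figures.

I ≈ 0.946 mA

Parallel bank: R_p = 1/(1/2.96 + 1/43.9) = 2.773 kΩ.
V_A by voltage divider: V_A = 9.89 × 2.773/(7.02 + 2.773) = 2.800 V.
Branch current I = V_A/R_B = 2.800/2.96 = 0.9461 mA.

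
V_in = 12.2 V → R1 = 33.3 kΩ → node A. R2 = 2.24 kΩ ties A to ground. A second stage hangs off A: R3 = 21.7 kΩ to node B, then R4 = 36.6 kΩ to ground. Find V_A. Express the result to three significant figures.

V_A ≈ 0.742 V

Looking into the second stage from A: R3 + R4 = 58.30 kΩ appears in parallel with R2.
R2 ‖ (R3+R4) = 2.157 kΩ.
V_A = 12.2 × 2.157/(33.3 + 2.157) = 0.7422 V.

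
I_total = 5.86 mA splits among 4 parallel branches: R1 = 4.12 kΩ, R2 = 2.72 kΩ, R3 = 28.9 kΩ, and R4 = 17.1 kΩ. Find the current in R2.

I ≈ 3.06 mA

ΣG = 1/4.12 + 1/2.72 + 1/28.9 + 1/17.1 = 0.7034.
By the current-divider rule, I = I_total · G_k/ΣG = 5.86 × 0.5226 = 3.063 mA.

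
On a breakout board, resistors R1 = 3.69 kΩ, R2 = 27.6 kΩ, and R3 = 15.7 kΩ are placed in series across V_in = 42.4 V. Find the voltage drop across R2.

Series total: ΣR = 3.69 + 27.6 + 15.7 = 46.99 kΩ.
Voltage divider: V = V_in · (27.60 / 46.99) = 42.4 × 0.5874 = 24.90 V.

V ≈ 24.9 V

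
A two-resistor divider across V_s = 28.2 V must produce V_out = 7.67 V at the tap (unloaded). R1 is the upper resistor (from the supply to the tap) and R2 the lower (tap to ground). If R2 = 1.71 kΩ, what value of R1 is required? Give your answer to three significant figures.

R1 ≈ 4.58 kΩ

V_out/V_s = R2/(R1+R2) = 0.2720.
Rearranging, R1 = R2·(1−k)/k = 1.71 × 2.677 = 4.577 kΩ.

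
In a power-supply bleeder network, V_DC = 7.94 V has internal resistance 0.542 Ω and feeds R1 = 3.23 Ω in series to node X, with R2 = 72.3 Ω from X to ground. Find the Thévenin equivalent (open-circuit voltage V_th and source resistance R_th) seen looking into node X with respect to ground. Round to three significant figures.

R1' = 0.542 + 3.23 = 3.772 Ω (source resistance + R1).
With X open, the divider is unloaded: V_th = 7.94 × 72.3/76.07 = 7.546 V.
With V_DC suppressed (replaced by a short), R_th = R1' ‖ R2 = (3.772 × 72.3)/(3.772 + 72.3) = 3.585 Ω.

V_th ≈ 7.55 V, R_th ≈ 3.58 Ω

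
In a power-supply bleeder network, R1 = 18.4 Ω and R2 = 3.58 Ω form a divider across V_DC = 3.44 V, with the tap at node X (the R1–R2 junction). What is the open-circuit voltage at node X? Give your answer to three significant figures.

Open-circuit (no load on X): V_th = V_DC · R2/(R1 + R2) = 3.44 × 3.58/(18.40 + 3.58) = 0.5603 V.

V_th ≈ 0.560 V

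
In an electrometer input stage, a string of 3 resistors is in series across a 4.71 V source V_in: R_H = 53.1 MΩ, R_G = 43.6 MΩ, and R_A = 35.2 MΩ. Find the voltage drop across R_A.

Series total: ΣR = 53.1 + 43.6 + 35.2 = 131.9 MΩ.
By the voltage-divider rule, V = 4.71 × 35.20/131.9 = 1.257 V.

V ≈ 1.26 V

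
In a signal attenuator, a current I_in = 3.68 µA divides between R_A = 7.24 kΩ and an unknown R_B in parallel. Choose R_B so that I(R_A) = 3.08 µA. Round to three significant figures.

In a two-way split, I_A/I_in = R_B/(R_A + R_B).
With f = 0.8370, R_B = R_A · f/(1−f) = 7.24 × 5.133 = 37.17 kΩ.

R_B ≈ 37.2 kΩ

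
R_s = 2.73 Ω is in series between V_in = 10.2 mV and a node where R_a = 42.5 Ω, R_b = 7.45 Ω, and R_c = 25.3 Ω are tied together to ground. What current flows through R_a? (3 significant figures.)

Combine the parallel branches: R_p = (1/42.5 + 1/7.45 + 1/25.3)⁻¹ = 5.069 Ω.
V_A = 10.2 × 5.069/7.799 = 6.629 mV.
Branch current I = V_A/R_a = 6.629/42.5 = 0.1560 mA.

I ≈ 0.156 mA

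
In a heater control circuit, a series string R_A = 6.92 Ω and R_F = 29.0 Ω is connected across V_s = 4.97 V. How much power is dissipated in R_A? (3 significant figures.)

Series current I = V_s/ΣR = 4.97/35.92 = 0.1384 A.
V(R_A) = I·R = 0.9575 V; P = V·I = 0.9575 × 0.1384 = 0.1325 W.

P ≈ 0.132 W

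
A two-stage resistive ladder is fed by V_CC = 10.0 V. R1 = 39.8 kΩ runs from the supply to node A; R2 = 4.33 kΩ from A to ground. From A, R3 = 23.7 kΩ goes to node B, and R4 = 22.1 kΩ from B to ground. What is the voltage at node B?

Node A sees R2 in parallel with the series input of stage 2, R3 + R4 = 45.80 kΩ.
R2 ‖ (R3+R4) = 3.956 kΩ.
V_A = 10.0 × 3.956/(39.8 + 3.956) = 0.9041 V.
Stage 2 is unloaded, so V_B = V_A · R4/(R3+R4) = 0.9041 × 22.1/45.80 = 0.4363 V.

V_B ≈ 0.436 V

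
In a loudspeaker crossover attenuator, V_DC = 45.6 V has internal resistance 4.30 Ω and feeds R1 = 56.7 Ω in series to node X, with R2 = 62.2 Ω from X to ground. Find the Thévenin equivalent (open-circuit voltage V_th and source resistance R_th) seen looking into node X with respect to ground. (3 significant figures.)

R1' = 4.30 + 56.7 = 61.00 Ω (source resistance + R1).
With X open, the divider is unloaded: V_th = 45.6 × 62.2/123.2 = 23.02 V.
Looking into X with the source shorted: R_th = R1'·R2/(R1'+R2) = 61.00 × 62.2/123.2 = 30.80 Ω.

V_th ≈ 23.0 V, R_th ≈ 30.8 Ω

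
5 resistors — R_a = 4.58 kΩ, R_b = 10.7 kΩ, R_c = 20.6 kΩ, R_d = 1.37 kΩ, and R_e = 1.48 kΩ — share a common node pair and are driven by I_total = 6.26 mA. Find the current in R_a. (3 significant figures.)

I ≈ 0.774 mA

ΣG = 1/4.58 + 1/10.7 + 1/20.6 + 1/1.37 + 1/1.48 = 1.766.
R_a takes the fraction G_k/ΣG = 0.2183/1.766 = 0.1236, so I = 6.26 × 0.1236 = 0.7740 mA.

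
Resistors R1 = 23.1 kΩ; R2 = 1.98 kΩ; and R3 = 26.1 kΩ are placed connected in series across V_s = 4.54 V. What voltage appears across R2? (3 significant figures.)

Total series resistance ΣR = 23.1 + 1.98 + 26.1 = 51.18 kΩ.
By the voltage-divider rule, V = 4.54 × 1.980/51.18 = 0.1756 V.

V ≈ 0.176 V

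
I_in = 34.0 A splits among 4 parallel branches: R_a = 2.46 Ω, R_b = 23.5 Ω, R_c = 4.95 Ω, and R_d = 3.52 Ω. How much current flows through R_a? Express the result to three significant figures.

I ≈ 14.8 A

Conductances: ΣG = 1/2.46 + 1/23.5 + 1/4.95 + 1/3.52 = 0.9352 (1/Ω).
R_a takes the fraction G_k/ΣG = 0.4065/0.9352 = 0.4347, so I = 34.0 × 0.4347 = 14.78 A.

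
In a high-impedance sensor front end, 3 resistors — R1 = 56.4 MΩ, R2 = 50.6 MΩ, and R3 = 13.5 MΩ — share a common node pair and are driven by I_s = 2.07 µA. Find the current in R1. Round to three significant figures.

I ≈ 0.329 µA

Conductances: ΣG = 1/56.4 + 1/50.6 + 1/13.5 = 0.1116 (1/MΩ).
Current divider: I(R1) = I_s · G_k/ΣG = 2.07 × (0.01773/0.1116) = 2.07 × 0.1589 = 0.3290 µA.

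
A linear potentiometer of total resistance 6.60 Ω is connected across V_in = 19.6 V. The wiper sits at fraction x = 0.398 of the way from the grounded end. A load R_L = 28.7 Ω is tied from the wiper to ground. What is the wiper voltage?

Split the track: R_lower = x·R_p = 2.627 Ω, R_upper = (1−x)·R_p = 3.973 Ω.
(x·R_p) ‖ R_L = 2.407 Ω.
Loaded-divider output: V_out = 19.6 × 0.3772 = 7.393 V.

V_out ≈ 7.39 V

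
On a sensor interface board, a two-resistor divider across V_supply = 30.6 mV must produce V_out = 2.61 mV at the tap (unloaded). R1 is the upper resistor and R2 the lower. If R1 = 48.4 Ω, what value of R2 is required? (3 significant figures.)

V_out/V_supply = R2/(R1+R2) = 0.08529.
So R2 = R1 · V_out/(V_supply − V_out) = 48.4 × 2.61/(30.6 − 2.61) = 48.4 × 0.09325 = 4.513 Ω.

R2 ≈ 4.51 Ω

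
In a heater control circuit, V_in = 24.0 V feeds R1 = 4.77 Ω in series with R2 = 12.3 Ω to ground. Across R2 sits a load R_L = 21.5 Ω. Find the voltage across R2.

V_out ≈ 14.9 V

The load sits in parallel with R2, giving an effective lower resistance R2' = R2·R_L/(R2+R_L) = 7.824 Ω.
Voltage divider with the loaded lower leg: V_out = 24.0 × 7.824/(4.77 + 7.824) = 24.0 × 0.6212 = 14.91 V.
(Unloaded it would be 17.3 V; the load pulls it down.)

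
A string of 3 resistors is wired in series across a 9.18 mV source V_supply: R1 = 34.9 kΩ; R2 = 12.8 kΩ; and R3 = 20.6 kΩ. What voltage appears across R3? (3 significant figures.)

Series total: ΣR = 34.9 + 12.8 + 20.6 = 68.30 kΩ.
Voltage divider: V = V_supply · (20.60 / 68.30) = 9.18 × 0.3016 = 2.769 mV.

V ≈ 2.77 mV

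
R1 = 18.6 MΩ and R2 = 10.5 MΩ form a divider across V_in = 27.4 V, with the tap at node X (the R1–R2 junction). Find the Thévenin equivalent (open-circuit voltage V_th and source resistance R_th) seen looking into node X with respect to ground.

V_th is the unloaded tap voltage: V_in · R2/(R1+R2) = 27.4 × 0.3608 = 9.887 V.
With V_in suppressed (replaced by a short), R_th = R1 ‖ R2 = (18.60 × 10.5)/(18.60 + 10.5) = 6.711 MΩ.

V_th ≈ 9.89 V, R_th ≈ 6.71 MΩ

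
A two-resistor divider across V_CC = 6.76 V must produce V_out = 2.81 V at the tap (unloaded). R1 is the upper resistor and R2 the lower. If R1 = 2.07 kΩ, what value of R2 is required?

R2 ≈ 1.47 kΩ

V_out/V_CC = R2/(R1+R2) = 0.4157.
R2 = R1 · 0.4157/(1 − 0.4157) = 1.473 kΩ.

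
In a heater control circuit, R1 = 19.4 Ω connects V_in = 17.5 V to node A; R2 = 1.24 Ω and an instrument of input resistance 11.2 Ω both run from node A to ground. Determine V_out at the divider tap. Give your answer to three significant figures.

V_out ≈ 0.952 V

R2 ‖ R_L = (1.24 × 11.2)/(1.24 + 11.2) = 1.116 Ω.
Now apply the divider: V_out = 17.5 × 0.05441 = 0.9523 V.
(Unloaded it would be 1.05 V; the load pulls it down.)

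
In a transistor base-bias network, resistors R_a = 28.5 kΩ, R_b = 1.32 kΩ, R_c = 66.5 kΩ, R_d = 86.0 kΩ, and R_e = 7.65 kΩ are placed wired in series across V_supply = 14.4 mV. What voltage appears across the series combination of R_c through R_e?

ΣR = 28.5 + 1.32 + 66.5 + 86.0 + 7.65 = 190.0 kΩ.
R_{R_c..R_e} = 66.5 + 86.0 + 7.65 = 160.2 kΩ.
V = V_supply · R/ΣR = 14.4 × 0.8430 = 12.14 mV.

V ≈ 12.1 mV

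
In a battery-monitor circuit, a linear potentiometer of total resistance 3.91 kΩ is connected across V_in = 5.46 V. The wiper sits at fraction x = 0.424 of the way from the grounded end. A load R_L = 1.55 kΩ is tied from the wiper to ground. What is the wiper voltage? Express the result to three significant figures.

V_out ≈ 1.43 V

Split the track: R_lower = x·R_p = 1.658 kΩ, R_upper = (1−x)·R_p = 2.252 kΩ.
Lower segment in parallel with the load: 1.658 ‖ 1.55 = 0.8011 kΩ.
V_out = 5.46 × 0.8011/(2.252 + 0.8011) = 1.433 V.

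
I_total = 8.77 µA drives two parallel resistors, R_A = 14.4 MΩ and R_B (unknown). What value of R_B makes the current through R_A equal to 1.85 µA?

R_B ≈ 3.85 MΩ

In a two-way split, I_A/I_total = R_B/(R_A + R_B).
With f = 0.2109, R_B = R_A · f/(1−f) = 14.4 × 0.2673 = 3.850 MΩ.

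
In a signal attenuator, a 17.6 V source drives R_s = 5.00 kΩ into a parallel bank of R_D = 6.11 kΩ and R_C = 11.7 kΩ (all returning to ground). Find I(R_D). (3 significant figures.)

I ≈ 1.28 mA

Equivalent of the parallel group: R_p = 4.014 kΩ.
Node voltage V_A = V_supply · R_p/(R_s + R_p) = 17.6 × 0.4453 = 7.837 V.
I(R_D) = V_A / R_D = 7.837/6.11 = 1.283 mA.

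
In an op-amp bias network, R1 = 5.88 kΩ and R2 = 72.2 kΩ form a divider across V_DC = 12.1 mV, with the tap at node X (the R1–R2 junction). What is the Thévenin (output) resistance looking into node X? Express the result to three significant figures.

R_th ≈ 5.44 kΩ

Zeroing V_DC shorts the top of R1 to ground, so R_th = R1 ‖ R2 = 5.437 kΩ.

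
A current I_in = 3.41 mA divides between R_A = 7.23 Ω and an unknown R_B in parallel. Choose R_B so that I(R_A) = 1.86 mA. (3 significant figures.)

R_B ≈ 8.68 Ω

The fraction through R_A equals R_B/(R_A+R_B).
With f = 0.5455, R_B = R_A · f/(1−f) = 7.23 × 1.200 = 8.676 Ω.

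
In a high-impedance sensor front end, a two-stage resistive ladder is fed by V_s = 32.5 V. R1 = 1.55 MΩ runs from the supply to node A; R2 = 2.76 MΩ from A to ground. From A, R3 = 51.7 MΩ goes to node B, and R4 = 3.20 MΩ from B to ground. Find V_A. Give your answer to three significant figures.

V_A ≈ 20.4 V

The second stage (R3 + R4 = 54.90 MΩ) loads node A in parallel with R2.
Effective lower resistance at A: R2 ‖ 54.90 = 2.628 MΩ.
First divider: V_A = V_s · 2.628/(1.55 + 2.628) = 20.44 V.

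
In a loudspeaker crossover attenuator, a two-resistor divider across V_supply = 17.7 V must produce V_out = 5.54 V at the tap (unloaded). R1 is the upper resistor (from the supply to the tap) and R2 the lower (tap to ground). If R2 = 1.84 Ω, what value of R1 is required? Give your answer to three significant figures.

Required fraction k = V_out/V_supply = 0.3130.
So R1 = R2 · (V_supply/V_out − 1) = 1.84 × (17.7/5.54 − 1) = 1.84 × 2.195 = 4.039 Ω.

R1 ≈ 4.04 Ω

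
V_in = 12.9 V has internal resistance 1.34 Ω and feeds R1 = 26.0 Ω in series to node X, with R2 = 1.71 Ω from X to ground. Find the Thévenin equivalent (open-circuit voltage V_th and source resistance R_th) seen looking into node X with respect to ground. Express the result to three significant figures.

V_th ≈ 0.759 V, R_th ≈ 1.61 Ω

R1' = 1.34 + 26.0 = 27.34 Ω (source resistance + R1).
Open-circuit (no load on X): V_th = V_in · R2/(R1' + R2) = 12.9 × 1.71/(27.34 + 1.71) = 0.7593 V.
With V_in suppressed (replaced by a short), R_th = R1' ‖ R2 = (27.34 × 1.71)/(27.34 + 1.71) = 1.609 Ω.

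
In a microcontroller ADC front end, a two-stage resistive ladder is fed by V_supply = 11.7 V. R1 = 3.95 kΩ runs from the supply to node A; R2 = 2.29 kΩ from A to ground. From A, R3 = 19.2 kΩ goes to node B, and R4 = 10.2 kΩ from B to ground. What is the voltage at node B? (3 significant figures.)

Node A sees R2 in parallel with the series input of stage 2, R3 + R4 = 29.40 kΩ.
Effective lower resistance at A: R2 ‖ 29.40 = 2.125 kΩ.
So V_A = 11.7 × 0.3497 = 4.092 V.
Stage 2 is unloaded, so V_B = V_A · R4/(R3+R4) = 4.092 × 10.2/29.40 = 1.420 V.

V_B ≈ 1.42 V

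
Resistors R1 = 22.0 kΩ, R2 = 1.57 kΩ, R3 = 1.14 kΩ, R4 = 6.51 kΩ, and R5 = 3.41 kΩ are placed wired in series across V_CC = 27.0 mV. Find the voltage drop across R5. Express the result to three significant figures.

V ≈ 2.66 mV

Series total: ΣR = 22.0 + 1.57 + 1.14 + 6.51 + 3.41 = 34.63 kΩ.
Voltage divider: V = V_CC · (3.410 / 34.63) = 27.0 × 0.09847 = 2.659 mV.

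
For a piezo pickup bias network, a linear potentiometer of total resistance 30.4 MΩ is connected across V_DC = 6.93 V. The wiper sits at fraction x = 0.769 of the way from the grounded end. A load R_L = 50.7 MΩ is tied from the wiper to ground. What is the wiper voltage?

V_out ≈ 4.82 V

The pot divides into 7.022 MΩ above the wiper and 23.38 MΩ below.
R_L loads the lower segment: effective lower R = 16.00 MΩ.
Loaded-divider output: V_out = 6.93 × 0.6950 = 4.816 V.
(Unloaded: V_out = x·V_DC = 5.33 V.)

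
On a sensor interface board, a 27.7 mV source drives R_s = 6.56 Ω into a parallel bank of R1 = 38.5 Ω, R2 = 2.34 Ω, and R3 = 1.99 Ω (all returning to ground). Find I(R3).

I ≈ 1.91 mA

Combine the parallel branches: R_p = (1/38.5 + 1/2.34 + 1/1.99)⁻¹ = 1.046 Ω.
Node voltage V_A = V_CC · R_p/(R_s + R_p) = 27.7 × 0.1375 = 3.810 mV.
I(R3) = V_A / R3 = 3.810/1.99 = 1.915 mA.
(Check via current divider: I_total = 3.642 mA; share G_k/ΣG = 0.5257 → same result.)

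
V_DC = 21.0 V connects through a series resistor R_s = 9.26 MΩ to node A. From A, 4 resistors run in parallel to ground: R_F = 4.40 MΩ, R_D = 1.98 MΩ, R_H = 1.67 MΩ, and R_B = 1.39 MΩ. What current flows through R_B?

I ≈ 0.756 µA

Equivalent of the parallel group: R_p = 0.4877 MΩ.
V_A by voltage divider: V_A = 21.0 × 0.4877/(9.26 + 0.4877) = 1.051 V.
Branch current I = V_A/R_B = 1.051/1.39 = 0.7558 µA.
(Check via current divider: I_total = 2.154 µA; share G_k/ΣG = 0.3508 → same result.)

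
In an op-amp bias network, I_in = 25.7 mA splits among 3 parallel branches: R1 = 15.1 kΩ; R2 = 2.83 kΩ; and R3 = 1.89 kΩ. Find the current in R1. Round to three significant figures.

Total conductance ΣG = 1/15.1 + 1/2.83 + 1/1.89 = 0.9487 (units of 1/kΩ).
Current divider: I(R1) = I_in · G_k/ΣG = 25.7 × (0.06623/0.9487) = 25.7 × 0.06981 = 1.794 mA.

I ≈ 1.79 mA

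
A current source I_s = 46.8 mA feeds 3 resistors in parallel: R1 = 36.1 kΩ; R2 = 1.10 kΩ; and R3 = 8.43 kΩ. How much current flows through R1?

ΣG = 1/36.1 + 1/1.10 + 1/8.43 = 1.055.
R1 takes the fraction G_k/ΣG = 0.02770/1.055 = 0.02625, so I = 46.8 × 0.02625 = 1.228 mA.

I ≈ 1.23 mA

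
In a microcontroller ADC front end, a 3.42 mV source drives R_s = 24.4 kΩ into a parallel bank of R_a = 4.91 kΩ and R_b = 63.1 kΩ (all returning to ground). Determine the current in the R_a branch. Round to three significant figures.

I ≈ 0.110 µA

Combine the parallel branches: R_p = (1/4.91 + 1/63.1)⁻¹ = 4.556 kΩ.
V_A = 3.42 × 4.556/28.96 = 0.5381 mV.
I(R_a) = V_A / R_a = 0.5381/4.91 = 0.1096 µA.
(Check via current divider: I_total = 0.1181 µA; share G_k/ΣG = 0.9278 → same result.)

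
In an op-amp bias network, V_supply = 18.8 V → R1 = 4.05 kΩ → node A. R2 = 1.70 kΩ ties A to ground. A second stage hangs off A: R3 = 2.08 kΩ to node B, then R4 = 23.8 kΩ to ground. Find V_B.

V_B ≈ 4.89 V

The second stage (R3 + R4 = 25.88 kΩ) loads node A in parallel with R2.
Effective lower resistance at A: R2 ‖ 25.88 = 1.595 kΩ.
First divider: V_A = V_supply · 1.595/(4.05 + 1.595) = 5.312 V.
Stage 2 is unloaded, so V_B = V_A · R4/(R3+R4) = 5.312 × 23.8/25.88 = 4.886 V.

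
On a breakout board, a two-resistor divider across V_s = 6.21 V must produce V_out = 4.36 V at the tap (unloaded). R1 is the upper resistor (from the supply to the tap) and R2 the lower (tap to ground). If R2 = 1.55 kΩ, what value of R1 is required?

R1 ≈ 0.658 kΩ

Required fraction k = V_out/V_s = 0.7021.
Rearranging, R1 = R2·(1−k)/k = 1.55 × 0.4243 = 0.6577 kΩ.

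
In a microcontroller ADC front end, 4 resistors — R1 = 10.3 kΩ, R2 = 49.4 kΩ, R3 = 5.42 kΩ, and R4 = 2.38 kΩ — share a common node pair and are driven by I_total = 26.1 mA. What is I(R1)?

Conductances: ΣG = 1/10.3 + 1/49.4 + 1/5.42 + 1/2.38 = 0.7220 (1/kΩ).
R1 takes the fraction G_k/ΣG = 0.09709/0.7220 = 0.1345, so I = 26.1 × 0.1345 = 3.510 mA.

I ≈ 3.51 mA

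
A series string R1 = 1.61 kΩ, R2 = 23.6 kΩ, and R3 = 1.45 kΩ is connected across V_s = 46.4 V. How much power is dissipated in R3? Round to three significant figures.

ΣR = 26.66 kΩ → I = 46.4/26.66 = 1.740 mA.
P = I²R = 3.029 × 1.45 = 4.392 mW.

P ≈ 4.39 mW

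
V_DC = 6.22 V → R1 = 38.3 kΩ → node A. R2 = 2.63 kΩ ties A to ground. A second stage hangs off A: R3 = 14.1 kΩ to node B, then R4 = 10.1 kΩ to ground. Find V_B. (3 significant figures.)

Node A sees R2 in parallel with the series input of stage 2, R3 + R4 = 24.20 kΩ.
Effective lower resistance at A: R2 ‖ 24.20 = 2.372 kΩ.
So V_A = 6.22 × 0.05832 = 0.3628 V.
Then the unloaded second divider: V_B = V_A × R4/(R3+R4) = 0.3628 × 0.4174 = 0.1514 V.

V_B ≈ 0.151 V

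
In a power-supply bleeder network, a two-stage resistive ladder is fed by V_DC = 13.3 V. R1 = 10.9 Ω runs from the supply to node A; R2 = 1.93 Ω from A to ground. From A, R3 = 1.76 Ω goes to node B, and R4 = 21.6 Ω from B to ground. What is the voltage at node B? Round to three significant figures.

The second stage (R3 + R4 = 23.36 Ω) loads node A in parallel with R2.
R2 ‖ (R3+R4) = 1.783 Ω.
First divider: V_A = V_DC · 1.783/(10.9 + 1.783) = 1.869 V.
Stage 2 is unloaded, so V_B = V_A · R4/(R3+R4) = 1.869 × 21.6/23.36 = 1.729 V.

V_B ≈ 1.73 V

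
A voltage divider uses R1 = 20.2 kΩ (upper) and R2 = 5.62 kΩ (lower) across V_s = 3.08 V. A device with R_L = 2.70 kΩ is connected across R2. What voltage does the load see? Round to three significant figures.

V_out ≈ 0.255 V

The load sits in parallel with R2, giving an effective lower resistance R2' = R2·R_L/(R2+R_L) = 1.824 kΩ.
Then V_out = V_s · R2'/(R1 + R2') = 3.08 × 1.824/22.02 = 0.2551 V.
(Unloaded it would be 0.670 V; the load pulls it down.)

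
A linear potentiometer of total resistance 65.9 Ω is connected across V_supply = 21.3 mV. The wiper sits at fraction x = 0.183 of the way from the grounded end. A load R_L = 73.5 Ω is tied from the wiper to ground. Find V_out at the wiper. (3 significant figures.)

V_out ≈ 3.44 mV

Lower segment x·R_p = 12.06 Ω; upper segment (1−x)·R_p = 53.84 Ω.
(x·R_p) ‖ R_L = 10.36 Ω.
Loaded-divider output: V_out = 21.3 × 0.1614 = 3.437 mV.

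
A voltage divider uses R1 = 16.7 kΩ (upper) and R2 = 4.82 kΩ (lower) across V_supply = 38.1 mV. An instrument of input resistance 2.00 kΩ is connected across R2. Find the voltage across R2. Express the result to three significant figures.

V_out ≈ 2.97 mV

The load sits in parallel with R2, giving an effective lower resistance R2' = R2·R_L/(R2+R_L) = 1.413 kΩ.
Then V_out = V_supply · R2'/(R1 + R2') = 38.1 × 1.413/18.11 = 2.973 mV.
(Unloaded it would be 8.53 mV; the load pulls it down.)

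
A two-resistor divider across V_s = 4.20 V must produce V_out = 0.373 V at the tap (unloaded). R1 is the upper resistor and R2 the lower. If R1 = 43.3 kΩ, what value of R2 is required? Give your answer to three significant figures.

The divider ratio is R2/(R1+R2) = 0.373/4.20 = 0.08881.
R2 = R1 · 0.08881/(1 − 0.08881) = 4.220 kΩ.

R2 ≈ 4.22 kΩ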